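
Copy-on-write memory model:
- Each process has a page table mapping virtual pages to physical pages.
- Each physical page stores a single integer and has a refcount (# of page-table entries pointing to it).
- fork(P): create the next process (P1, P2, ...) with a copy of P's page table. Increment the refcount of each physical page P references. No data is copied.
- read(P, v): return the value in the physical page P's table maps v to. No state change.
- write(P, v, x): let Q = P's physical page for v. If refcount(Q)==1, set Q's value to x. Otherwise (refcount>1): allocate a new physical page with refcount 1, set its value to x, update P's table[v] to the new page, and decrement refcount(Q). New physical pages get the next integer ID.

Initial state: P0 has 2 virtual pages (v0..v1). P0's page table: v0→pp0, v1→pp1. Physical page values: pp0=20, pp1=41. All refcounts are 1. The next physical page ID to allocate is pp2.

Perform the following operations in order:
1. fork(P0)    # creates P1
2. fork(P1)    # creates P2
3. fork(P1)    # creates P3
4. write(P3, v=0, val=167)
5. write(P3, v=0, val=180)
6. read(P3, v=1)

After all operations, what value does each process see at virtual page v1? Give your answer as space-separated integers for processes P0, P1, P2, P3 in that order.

Op 1: fork(P0) -> P1. 2 ppages; refcounts: pp0:2 pp1:2
Op 2: fork(P1) -> P2. 2 ppages; refcounts: pp0:3 pp1:3
Op 3: fork(P1) -> P3. 2 ppages; refcounts: pp0:4 pp1:4
Op 4: write(P3, v0, 167). refcount(pp0)=4>1 -> COPY to pp2. 3 ppages; refcounts: pp0:3 pp1:4 pp2:1
Op 5: write(P3, v0, 180). refcount(pp2)=1 -> write in place. 3 ppages; refcounts: pp0:3 pp1:4 pp2:1
Op 6: read(P3, v1) -> 41. No state change.
P0: v1 -> pp1 = 41
P1: v1 -> pp1 = 41
P2: v1 -> pp1 = 41
P3: v1 -> pp1 = 41

Answer: 41 41 41 41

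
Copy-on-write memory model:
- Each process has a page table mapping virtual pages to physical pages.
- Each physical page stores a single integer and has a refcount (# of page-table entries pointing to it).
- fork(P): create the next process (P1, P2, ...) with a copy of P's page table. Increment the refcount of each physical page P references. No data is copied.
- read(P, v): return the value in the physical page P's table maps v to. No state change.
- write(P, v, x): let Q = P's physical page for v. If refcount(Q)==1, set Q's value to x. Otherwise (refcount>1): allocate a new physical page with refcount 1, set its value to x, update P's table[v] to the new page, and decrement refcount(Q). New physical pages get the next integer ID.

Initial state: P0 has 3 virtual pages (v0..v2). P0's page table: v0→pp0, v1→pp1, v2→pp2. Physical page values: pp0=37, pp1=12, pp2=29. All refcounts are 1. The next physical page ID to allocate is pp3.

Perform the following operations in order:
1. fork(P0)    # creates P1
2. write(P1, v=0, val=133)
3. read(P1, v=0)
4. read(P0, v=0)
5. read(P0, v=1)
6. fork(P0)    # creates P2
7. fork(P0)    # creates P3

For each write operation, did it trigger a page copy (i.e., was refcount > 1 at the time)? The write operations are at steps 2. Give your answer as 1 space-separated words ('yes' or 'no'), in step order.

Op 1: fork(P0) -> P1. 3 ppages; refcounts: pp0:2 pp1:2 pp2:2
Op 2: write(P1, v0, 133). refcount(pp0)=2>1 -> COPY to pp3. 4 ppages; refcounts: pp0:1 pp1:2 pp2:2 pp3:1
Op 3: read(P1, v0) -> 133. No state change.
Op 4: read(P0, v0) -> 37. No state change.
Op 5: read(P0, v1) -> 12. No state change.
Op 6: fork(P0) -> P2. 4 ppages; refcounts: pp0:2 pp1:3 pp2:3 pp3:1
Op 7: fork(P0) -> P3. 4 ppages; refcounts: pp0:3 pp1:4 pp2:4 pp3:1

yes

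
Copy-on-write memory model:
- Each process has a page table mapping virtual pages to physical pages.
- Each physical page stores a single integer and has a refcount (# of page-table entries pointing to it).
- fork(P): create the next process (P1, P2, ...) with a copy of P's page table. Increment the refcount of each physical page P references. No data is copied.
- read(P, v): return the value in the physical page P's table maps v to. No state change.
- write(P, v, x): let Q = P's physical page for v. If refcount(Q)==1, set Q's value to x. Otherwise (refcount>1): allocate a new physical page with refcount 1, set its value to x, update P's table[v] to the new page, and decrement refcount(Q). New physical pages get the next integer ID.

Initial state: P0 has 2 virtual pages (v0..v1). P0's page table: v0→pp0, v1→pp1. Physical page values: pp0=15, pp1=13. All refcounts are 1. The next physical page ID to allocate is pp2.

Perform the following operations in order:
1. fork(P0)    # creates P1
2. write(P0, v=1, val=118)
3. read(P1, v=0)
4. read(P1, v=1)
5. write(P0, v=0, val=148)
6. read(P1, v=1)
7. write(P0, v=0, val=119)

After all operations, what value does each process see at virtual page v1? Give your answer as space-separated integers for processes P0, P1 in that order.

Op 1: fork(P0) -> P1. 2 ppages; refcounts: pp0:2 pp1:2
Op 2: write(P0, v1, 118). refcount(pp1)=2>1 -> COPY to pp2. 3 ppages; refcounts: pp0:2 pp1:1 pp2:1
Op 3: read(P1, v0) -> 15. No state change.
Op 4: read(P1, v1) -> 13. No state change.
Op 5: write(P0, v0, 148). refcount(pp0)=2>1 -> COPY to pp3. 4 ppages; refcounts: pp0:1 pp1:1 pp2:1 pp3:1
Op 6: read(P1, v1) -> 13. No state change.
Op 7: write(P0, v0, 119). refcount(pp3)=1 -> write in place. 4 ppages; refcounts: pp0:1 pp1:1 pp2:1 pp3:1
P0: v1 -> pp2 = 118
P1: v1 -> pp1 = 13

Answer: 118 13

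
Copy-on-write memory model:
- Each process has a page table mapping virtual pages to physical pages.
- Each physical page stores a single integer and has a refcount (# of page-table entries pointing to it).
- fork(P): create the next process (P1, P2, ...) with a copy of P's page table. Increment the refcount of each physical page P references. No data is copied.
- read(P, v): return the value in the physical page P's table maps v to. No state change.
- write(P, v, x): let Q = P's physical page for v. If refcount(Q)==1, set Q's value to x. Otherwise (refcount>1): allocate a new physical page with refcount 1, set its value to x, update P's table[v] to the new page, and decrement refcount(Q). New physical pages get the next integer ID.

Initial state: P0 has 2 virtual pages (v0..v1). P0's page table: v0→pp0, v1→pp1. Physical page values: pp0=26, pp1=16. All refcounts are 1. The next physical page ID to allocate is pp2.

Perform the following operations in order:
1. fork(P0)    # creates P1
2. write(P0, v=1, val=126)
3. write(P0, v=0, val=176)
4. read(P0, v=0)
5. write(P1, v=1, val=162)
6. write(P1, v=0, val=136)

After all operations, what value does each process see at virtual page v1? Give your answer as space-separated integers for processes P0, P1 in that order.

Op 1: fork(P0) -> P1. 2 ppages; refcounts: pp0:2 pp1:2
Op 2: write(P0, v1, 126). refcount(pp1)=2>1 -> COPY to pp2. 3 ppages; refcounts: pp0:2 pp1:1 pp2:1
Op 3: write(P0, v0, 176). refcount(pp0)=2>1 -> COPY to pp3. 4 ppages; refcounts: pp0:1 pp1:1 pp2:1 pp3:1
Op 4: read(P0, v0) -> 176. No state change.
Op 5: write(P1, v1, 162). refcount(pp1)=1 -> write in place. 4 ppages; refcounts: pp0:1 pp1:1 pp2:1 pp3:1
Op 6: write(P1, v0, 136). refcount(pp0)=1 -> write in place. 4 ppages; refcounts: pp0:1 pp1:1 pp2:1 pp3:1
P0: v1 -> pp2 = 126
P1: v1 -> pp1 = 162

Answer: 126 162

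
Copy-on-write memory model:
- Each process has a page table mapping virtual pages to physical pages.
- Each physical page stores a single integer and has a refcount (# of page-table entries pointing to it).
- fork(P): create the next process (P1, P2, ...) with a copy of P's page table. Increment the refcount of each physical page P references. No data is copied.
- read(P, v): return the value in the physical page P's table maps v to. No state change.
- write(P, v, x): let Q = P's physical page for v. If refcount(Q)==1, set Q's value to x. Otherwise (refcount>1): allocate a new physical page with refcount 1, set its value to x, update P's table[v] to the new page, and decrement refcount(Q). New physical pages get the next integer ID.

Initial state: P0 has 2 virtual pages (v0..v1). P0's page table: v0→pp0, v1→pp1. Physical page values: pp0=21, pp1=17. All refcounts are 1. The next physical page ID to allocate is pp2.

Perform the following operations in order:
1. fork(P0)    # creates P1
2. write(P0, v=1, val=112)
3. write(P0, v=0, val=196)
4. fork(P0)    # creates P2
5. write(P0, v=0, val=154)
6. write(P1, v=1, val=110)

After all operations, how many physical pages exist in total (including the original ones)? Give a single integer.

Answer: 5

Derivation:
Op 1: fork(P0) -> P1. 2 ppages; refcounts: pp0:2 pp1:2
Op 2: write(P0, v1, 112). refcount(pp1)=2>1 -> COPY to pp2. 3 ppages; refcounts: pp0:2 pp1:1 pp2:1
Op 3: write(P0, v0, 196). refcount(pp0)=2>1 -> COPY to pp3. 4 ppages; refcounts: pp0:1 pp1:1 pp2:1 pp3:1
Op 4: fork(P0) -> P2. 4 ppages; refcounts: pp0:1 pp1:1 pp2:2 pp3:2
Op 5: write(P0, v0, 154). refcount(pp3)=2>1 -> COPY to pp4. 5 ppages; refcounts: pp0:1 pp1:1 pp2:2 pp3:1 pp4:1
Op 6: write(P1, v1, 110). refcount(pp1)=1 -> write in place. 5 ppages; refcounts: pp0:1 pp1:1 pp2:2 pp3:1 pp4:1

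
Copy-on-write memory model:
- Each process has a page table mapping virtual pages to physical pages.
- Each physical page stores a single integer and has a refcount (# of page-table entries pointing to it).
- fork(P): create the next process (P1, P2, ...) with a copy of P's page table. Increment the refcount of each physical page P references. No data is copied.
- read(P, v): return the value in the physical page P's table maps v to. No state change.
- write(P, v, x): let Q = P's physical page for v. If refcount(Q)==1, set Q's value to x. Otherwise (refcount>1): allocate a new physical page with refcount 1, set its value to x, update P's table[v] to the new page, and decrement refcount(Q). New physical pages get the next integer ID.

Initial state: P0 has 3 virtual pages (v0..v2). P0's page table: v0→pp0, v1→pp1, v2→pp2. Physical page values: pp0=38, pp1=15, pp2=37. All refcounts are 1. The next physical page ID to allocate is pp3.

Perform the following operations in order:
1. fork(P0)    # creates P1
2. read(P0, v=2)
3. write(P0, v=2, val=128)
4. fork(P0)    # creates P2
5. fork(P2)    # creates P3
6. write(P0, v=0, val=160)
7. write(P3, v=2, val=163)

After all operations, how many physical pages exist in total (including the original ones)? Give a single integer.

Answer: 6

Derivation:
Op 1: fork(P0) -> P1. 3 ppages; refcounts: pp0:2 pp1:2 pp2:2
Op 2: read(P0, v2) -> 37. No state change.
Op 3: write(P0, v2, 128). refcount(pp2)=2>1 -> COPY to pp3. 4 ppages; refcounts: pp0:2 pp1:2 pp2:1 pp3:1
Op 4: fork(P0) -> P2. 4 ppages; refcounts: pp0:3 pp1:3 pp2:1 pp3:2
Op 5: fork(P2) -> P3. 4 ppages; refcounts: pp0:4 pp1:4 pp2:1 pp3:3
Op 6: write(P0, v0, 160). refcount(pp0)=4>1 -> COPY to pp4. 5 ppages; refcounts: pp0:3 pp1:4 pp2:1 pp3:3 pp4:1
Op 7: write(P3, v2, 163). refcount(pp3)=3>1 -> COPY to pp5. 6 ppages; refcounts: pp0:3 pp1:4 pp2:1 pp3:2 pp4:1 pp5:1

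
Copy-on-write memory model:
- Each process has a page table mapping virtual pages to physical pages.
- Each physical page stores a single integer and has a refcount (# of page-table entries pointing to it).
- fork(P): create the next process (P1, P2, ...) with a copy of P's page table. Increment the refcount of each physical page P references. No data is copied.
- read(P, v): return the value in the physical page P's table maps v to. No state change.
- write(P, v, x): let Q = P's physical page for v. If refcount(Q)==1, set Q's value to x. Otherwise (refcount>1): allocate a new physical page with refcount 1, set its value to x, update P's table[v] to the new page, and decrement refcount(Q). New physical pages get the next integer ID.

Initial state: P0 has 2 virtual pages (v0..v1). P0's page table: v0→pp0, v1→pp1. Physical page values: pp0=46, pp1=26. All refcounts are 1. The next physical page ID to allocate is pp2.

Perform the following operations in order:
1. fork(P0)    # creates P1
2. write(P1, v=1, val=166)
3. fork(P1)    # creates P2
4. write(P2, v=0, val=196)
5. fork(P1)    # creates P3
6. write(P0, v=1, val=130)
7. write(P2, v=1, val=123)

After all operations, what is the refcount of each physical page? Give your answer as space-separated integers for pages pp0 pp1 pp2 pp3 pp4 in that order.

Op 1: fork(P0) -> P1. 2 ppages; refcounts: pp0:2 pp1:2
Op 2: write(P1, v1, 166). refcount(pp1)=2>1 -> COPY to pp2. 3 ppages; refcounts: pp0:2 pp1:1 pp2:1
Op 3: fork(P1) -> P2. 3 ppages; refcounts: pp0:3 pp1:1 pp2:2
Op 4: write(P2, v0, 196). refcount(pp0)=3>1 -> COPY to pp3. 4 ppages; refcounts: pp0:2 pp1:1 pp2:2 pp3:1
Op 5: fork(P1) -> P3. 4 ppages; refcounts: pp0:3 pp1:1 pp2:3 pp3:1
Op 6: write(P0, v1, 130). refcount(pp1)=1 -> write in place. 4 ppages; refcounts: pp0:3 pp1:1 pp2:3 pp3:1
Op 7: write(P2, v1, 123). refcount(pp2)=3>1 -> COPY to pp4. 5 ppages; refcounts: pp0:3 pp1:1 pp2:2 pp3:1 pp4:1

Answer: 3 1 2 1 1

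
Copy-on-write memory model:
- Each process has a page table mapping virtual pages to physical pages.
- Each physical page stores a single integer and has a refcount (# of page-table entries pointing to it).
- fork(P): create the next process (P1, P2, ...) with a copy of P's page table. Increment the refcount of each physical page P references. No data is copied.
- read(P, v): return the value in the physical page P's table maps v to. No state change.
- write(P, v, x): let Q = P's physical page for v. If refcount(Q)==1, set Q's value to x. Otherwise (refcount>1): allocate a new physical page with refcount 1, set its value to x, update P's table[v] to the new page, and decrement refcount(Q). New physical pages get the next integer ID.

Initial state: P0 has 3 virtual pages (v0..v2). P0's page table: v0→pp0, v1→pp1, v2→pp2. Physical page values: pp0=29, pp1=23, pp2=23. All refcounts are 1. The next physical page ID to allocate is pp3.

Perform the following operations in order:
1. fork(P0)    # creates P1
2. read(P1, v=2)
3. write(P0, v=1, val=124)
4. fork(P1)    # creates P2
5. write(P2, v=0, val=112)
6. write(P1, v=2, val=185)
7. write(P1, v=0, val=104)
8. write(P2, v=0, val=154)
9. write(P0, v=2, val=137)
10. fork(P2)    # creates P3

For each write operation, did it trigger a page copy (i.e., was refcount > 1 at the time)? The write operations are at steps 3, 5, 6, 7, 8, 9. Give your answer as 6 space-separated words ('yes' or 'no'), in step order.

Op 1: fork(P0) -> P1. 3 ppages; refcounts: pp0:2 pp1:2 pp2:2
Op 2: read(P1, v2) -> 23. No state change.
Op 3: write(P0, v1, 124). refcount(pp1)=2>1 -> COPY to pp3. 4 ppages; refcounts: pp0:2 pp1:1 pp2:2 pp3:1
Op 4: fork(P1) -> P2. 4 ppages; refcounts: pp0:3 pp1:2 pp2:3 pp3:1
Op 5: write(P2, v0, 112). refcount(pp0)=3>1 -> COPY to pp4. 5 ppages; refcounts: pp0:2 pp1:2 pp2:3 pp3:1 pp4:1
Op 6: write(P1, v2, 185). refcount(pp2)=3>1 -> COPY to pp5. 6 ppages; refcounts: pp0:2 pp1:2 pp2:2 pp3:1 pp4:1 pp5:1
Op 7: write(P1, v0, 104). refcount(pp0)=2>1 -> COPY to pp6. 7 ppages; refcounts: pp0:1 pp1:2 pp2:2 pp3:1 pp4:1 pp5:1 pp6:1
Op 8: write(P2, v0, 154). refcount(pp4)=1 -> write in place. 7 ppages; refcounts: pp0:1 pp1:2 pp2:2 pp3:1 pp4:1 pp5:1 pp6:1
Op 9: write(P0, v2, 137). refcount(pp2)=2>1 -> COPY to pp7. 8 ppages; refcounts: pp0:1 pp1:2 pp2:1 pp3:1 pp4:1 pp5:1 pp6:1 pp7:1
Op 10: fork(P2) -> P3. 8 ppages; refcounts: pp0:1 pp1:3 pp2:2 pp3:1 pp4:2 pp5:1 pp6:1 pp7:1

yes yes yes yes no yes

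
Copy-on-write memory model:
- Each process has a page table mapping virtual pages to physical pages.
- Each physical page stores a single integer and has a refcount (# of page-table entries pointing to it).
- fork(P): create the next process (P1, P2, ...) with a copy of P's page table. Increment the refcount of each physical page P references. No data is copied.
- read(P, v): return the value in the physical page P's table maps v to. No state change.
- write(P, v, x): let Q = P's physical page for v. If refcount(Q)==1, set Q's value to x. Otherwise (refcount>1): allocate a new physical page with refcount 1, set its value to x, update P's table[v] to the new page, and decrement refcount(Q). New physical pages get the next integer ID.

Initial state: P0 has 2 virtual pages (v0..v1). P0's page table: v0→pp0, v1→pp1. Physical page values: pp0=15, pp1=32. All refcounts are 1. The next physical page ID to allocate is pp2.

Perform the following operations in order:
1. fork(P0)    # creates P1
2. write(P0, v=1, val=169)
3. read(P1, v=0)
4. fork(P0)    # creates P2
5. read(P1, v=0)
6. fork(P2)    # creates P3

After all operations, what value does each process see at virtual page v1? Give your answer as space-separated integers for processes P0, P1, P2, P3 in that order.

Answer: 169 32 169 169

Derivation:
Op 1: fork(P0) -> P1. 2 ppages; refcounts: pp0:2 pp1:2
Op 2: write(P0, v1, 169). refcount(pp1)=2>1 -> COPY to pp2. 3 ppages; refcounts: pp0:2 pp1:1 pp2:1
Op 3: read(P1, v0) -> 15. No state change.
Op 4: fork(P0) -> P2. 3 ppages; refcounts: pp0:3 pp1:1 pp2:2
Op 5: read(P1, v0) -> 15. No state change.
Op 6: fork(P2) -> P3. 3 ppages; refcounts: pp0:4 pp1:1 pp2:3
P0: v1 -> pp2 = 169
P1: v1 -> pp1 = 32
P2: v1 -> pp2 = 169
P3: v1 -> pp2 = 169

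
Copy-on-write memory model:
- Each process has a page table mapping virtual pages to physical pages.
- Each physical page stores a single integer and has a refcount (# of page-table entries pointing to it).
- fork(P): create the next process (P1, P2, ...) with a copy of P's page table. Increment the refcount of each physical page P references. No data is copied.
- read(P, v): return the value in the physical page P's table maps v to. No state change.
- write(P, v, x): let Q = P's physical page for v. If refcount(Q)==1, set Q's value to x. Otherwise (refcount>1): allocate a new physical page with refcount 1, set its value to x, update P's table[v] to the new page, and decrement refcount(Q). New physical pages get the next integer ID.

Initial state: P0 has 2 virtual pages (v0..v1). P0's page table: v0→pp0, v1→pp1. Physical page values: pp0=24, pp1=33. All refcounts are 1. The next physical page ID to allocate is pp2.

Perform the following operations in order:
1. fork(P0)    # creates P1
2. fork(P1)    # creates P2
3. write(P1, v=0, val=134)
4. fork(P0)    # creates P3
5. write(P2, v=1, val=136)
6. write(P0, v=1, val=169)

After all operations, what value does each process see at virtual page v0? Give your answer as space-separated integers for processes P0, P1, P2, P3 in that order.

Op 1: fork(P0) -> P1. 2 ppages; refcounts: pp0:2 pp1:2
Op 2: fork(P1) -> P2. 2 ppages; refcounts: pp0:3 pp1:3
Op 3: write(P1, v0, 134). refcount(pp0)=3>1 -> COPY to pp2. 3 ppages; refcounts: pp0:2 pp1:3 pp2:1
Op 4: fork(P0) -> P3. 3 ppages; refcounts: pp0:3 pp1:4 pp2:1
Op 5: write(P2, v1, 136). refcount(pp1)=4>1 -> COPY to pp3. 4 ppages; refcounts: pp0:3 pp1:3 pp2:1 pp3:1
Op 6: write(P0, v1, 169). refcount(pp1)=3>1 -> COPY to pp4. 5 ppages; refcounts: pp0:3 pp1:2 pp2:1 pp3:1 pp4:1
P0: v0 -> pp0 = 24
P1: v0 -> pp2 = 134
P2: v0 -> pp0 = 24
P3: v0 -> pp0 = 24

Answer: 24 134 24 24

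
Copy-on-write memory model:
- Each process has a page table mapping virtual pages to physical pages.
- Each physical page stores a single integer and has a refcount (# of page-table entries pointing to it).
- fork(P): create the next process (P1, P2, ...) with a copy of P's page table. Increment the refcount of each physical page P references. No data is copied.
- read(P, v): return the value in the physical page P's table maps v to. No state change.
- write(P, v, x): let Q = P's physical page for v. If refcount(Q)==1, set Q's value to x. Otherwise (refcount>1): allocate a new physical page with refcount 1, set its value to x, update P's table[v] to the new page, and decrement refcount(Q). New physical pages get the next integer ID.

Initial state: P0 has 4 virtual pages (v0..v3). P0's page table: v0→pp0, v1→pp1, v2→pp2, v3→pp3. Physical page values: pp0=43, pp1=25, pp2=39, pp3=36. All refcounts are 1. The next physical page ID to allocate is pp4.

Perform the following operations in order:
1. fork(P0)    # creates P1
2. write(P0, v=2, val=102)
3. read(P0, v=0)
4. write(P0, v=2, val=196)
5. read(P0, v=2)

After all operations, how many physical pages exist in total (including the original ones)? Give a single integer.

Answer: 5

Derivation:
Op 1: fork(P0) -> P1. 4 ppages; refcounts: pp0:2 pp1:2 pp2:2 pp3:2
Op 2: write(P0, v2, 102). refcount(pp2)=2>1 -> COPY to pp4. 5 ppages; refcounts: pp0:2 pp1:2 pp2:1 pp3:2 pp4:1
Op 3: read(P0, v0) -> 43. No state change.
Op 4: write(P0, v2, 196). refcount(pp4)=1 -> write in place. 5 ppages; refcounts: pp0:2 pp1:2 pp2:1 pp3:2 pp4:1
Op 5: read(P0, v2) -> 196. No state change.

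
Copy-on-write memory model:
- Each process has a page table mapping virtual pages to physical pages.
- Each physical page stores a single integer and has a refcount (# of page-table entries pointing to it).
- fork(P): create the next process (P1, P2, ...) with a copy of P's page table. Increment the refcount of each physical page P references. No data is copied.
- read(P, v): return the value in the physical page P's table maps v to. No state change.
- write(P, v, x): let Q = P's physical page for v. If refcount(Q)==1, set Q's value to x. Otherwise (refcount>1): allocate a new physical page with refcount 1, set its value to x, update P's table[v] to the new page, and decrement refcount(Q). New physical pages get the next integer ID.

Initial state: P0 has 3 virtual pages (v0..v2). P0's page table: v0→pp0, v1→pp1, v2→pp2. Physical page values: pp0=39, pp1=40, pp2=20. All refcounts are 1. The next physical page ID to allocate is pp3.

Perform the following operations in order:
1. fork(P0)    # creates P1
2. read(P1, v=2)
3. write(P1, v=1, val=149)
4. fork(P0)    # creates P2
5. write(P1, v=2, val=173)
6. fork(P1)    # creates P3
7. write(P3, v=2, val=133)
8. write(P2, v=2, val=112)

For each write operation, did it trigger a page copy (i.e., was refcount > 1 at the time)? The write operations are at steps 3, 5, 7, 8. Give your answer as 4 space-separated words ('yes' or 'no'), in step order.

Op 1: fork(P0) -> P1. 3 ppages; refcounts: pp0:2 pp1:2 pp2:2
Op 2: read(P1, v2) -> 20. No state change.
Op 3: write(P1, v1, 149). refcount(pp1)=2>1 -> COPY to pp3. 4 ppages; refcounts: pp0:2 pp1:1 pp2:2 pp3:1
Op 4: fork(P0) -> P2. 4 ppages; refcounts: pp0:3 pp1:2 pp2:3 pp3:1
Op 5: write(P1, v2, 173). refcount(pp2)=3>1 -> COPY to pp4. 5 ppages; refcounts: pp0:3 pp1:2 pp2:2 pp3:1 pp4:1
Op 6: fork(P1) -> P3. 5 ppages; refcounts: pp0:4 pp1:2 pp2:2 pp3:2 pp4:2
Op 7: write(P3, v2, 133). refcount(pp4)=2>1 -> COPY to pp5. 6 ppages; refcounts: pp0:4 pp1:2 pp2:2 pp3:2 pp4:1 pp5:1
Op 8: write(P2, v2, 112). refcount(pp2)=2>1 -> COPY to pp6. 7 ppages; refcounts: pp0:4 pp1:2 pp2:1 pp3:2 pp4:1 pp5:1 pp6:1

yes yes yes yes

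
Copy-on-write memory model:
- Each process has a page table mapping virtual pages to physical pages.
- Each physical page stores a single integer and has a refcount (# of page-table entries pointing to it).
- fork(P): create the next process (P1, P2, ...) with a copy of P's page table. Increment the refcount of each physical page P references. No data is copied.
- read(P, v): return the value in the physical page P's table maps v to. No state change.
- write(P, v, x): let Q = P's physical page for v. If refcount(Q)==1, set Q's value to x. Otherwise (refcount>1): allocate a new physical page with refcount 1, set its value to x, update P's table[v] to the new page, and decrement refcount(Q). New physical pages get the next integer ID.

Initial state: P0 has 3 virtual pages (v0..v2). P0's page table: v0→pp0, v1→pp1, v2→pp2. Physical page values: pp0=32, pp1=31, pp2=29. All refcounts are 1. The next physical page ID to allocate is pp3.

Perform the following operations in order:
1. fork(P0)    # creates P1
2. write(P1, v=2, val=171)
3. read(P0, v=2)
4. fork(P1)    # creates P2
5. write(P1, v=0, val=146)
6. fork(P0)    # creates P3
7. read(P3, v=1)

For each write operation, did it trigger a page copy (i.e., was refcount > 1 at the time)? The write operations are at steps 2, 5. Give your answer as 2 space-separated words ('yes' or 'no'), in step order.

Op 1: fork(P0) -> P1. 3 ppages; refcounts: pp0:2 pp1:2 pp2:2
Op 2: write(P1, v2, 171). refcount(pp2)=2>1 -> COPY to pp3. 4 ppages; refcounts: pp0:2 pp1:2 pp2:1 pp3:1
Op 3: read(P0, v2) -> 29. No state change.
Op 4: fork(P1) -> P2. 4 ppages; refcounts: pp0:3 pp1:3 pp2:1 pp3:2
Op 5: write(P1, v0, 146). refcount(pp0)=3>1 -> COPY to pp4. 5 ppages; refcounts: pp0:2 pp1:3 pp2:1 pp3:2 pp4:1
Op 6: fork(P0) -> P3. 5 ppages; refcounts: pp0:3 pp1:4 pp2:2 pp3:2 pp4:1
Op 7: read(P3, v1) -> 31. No state change.

yes yes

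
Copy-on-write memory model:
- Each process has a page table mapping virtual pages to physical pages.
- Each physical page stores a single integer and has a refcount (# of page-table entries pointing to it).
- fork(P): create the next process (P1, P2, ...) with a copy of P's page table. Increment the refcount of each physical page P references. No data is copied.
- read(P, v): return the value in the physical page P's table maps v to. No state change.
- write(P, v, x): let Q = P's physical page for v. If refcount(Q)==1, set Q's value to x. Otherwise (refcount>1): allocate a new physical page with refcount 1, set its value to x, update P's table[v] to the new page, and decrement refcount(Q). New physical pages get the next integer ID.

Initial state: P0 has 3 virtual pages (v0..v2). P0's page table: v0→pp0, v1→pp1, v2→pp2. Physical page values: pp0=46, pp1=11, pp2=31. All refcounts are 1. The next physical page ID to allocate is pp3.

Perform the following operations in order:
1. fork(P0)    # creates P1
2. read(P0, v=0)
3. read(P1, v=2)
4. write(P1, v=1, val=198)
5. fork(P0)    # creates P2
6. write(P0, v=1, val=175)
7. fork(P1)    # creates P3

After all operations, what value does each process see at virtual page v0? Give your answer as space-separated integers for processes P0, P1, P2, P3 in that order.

Answer: 46 46 46 46

Derivation:
Op 1: fork(P0) -> P1. 3 ppages; refcounts: pp0:2 pp1:2 pp2:2
Op 2: read(P0, v0) -> 46. No state change.
Op 3: read(P1, v2) -> 31. No state change.
Op 4: write(P1, v1, 198). refcount(pp1)=2>1 -> COPY to pp3. 4 ppages; refcounts: pp0:2 pp1:1 pp2:2 pp3:1
Op 5: fork(P0) -> P2. 4 ppages; refcounts: pp0:3 pp1:2 pp2:3 pp3:1
Op 6: write(P0, v1, 175). refcount(pp1)=2>1 -> COPY to pp4. 5 ppages; refcounts: pp0:3 pp1:1 pp2:3 pp3:1 pp4:1
Op 7: fork(P1) -> P3. 5 ppages; refcounts: pp0:4 pp1:1 pp2:4 pp3:2 pp4:1
P0: v0 -> pp0 = 46
P1: v0 -> pp0 = 46
P2: v0 -> pp0 = 46
P3: v0 -> pp0 = 46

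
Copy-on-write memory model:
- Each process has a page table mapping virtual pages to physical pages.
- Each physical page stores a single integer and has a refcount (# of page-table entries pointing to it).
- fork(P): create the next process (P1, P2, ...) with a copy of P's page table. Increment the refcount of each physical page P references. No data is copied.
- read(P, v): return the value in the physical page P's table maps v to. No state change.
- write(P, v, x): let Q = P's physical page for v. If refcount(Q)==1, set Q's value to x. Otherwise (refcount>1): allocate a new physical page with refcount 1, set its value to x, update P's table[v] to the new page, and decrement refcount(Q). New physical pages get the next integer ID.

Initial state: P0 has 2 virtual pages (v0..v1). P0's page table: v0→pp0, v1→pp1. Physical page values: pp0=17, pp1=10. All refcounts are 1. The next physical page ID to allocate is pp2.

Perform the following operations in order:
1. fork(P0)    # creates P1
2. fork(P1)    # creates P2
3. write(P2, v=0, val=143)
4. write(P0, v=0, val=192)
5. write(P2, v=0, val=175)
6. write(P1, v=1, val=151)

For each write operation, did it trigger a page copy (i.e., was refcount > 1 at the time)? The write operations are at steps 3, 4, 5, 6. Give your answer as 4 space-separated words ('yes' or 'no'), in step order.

Op 1: fork(P0) -> P1. 2 ppages; refcounts: pp0:2 pp1:2
Op 2: fork(P1) -> P2. 2 ppages; refcounts: pp0:3 pp1:3
Op 3: write(P2, v0, 143). refcount(pp0)=3>1 -> COPY to pp2. 3 ppages; refcounts: pp0:2 pp1:3 pp2:1
Op 4: write(P0, v0, 192). refcount(pp0)=2>1 -> COPY to pp3. 4 ppages; refcounts: pp0:1 pp1:3 pp2:1 pp3:1
Op 5: write(P2, v0, 175). refcount(pp2)=1 -> write in place. 4 ppages; refcounts: pp0:1 pp1:3 pp2:1 pp3:1
Op 6: write(P1, v1, 151). refcount(pp1)=3>1 -> COPY to pp4. 5 ppages; refcounts: pp0:1 pp1:2 pp2:1 pp3:1 pp4:1

yes yes no yes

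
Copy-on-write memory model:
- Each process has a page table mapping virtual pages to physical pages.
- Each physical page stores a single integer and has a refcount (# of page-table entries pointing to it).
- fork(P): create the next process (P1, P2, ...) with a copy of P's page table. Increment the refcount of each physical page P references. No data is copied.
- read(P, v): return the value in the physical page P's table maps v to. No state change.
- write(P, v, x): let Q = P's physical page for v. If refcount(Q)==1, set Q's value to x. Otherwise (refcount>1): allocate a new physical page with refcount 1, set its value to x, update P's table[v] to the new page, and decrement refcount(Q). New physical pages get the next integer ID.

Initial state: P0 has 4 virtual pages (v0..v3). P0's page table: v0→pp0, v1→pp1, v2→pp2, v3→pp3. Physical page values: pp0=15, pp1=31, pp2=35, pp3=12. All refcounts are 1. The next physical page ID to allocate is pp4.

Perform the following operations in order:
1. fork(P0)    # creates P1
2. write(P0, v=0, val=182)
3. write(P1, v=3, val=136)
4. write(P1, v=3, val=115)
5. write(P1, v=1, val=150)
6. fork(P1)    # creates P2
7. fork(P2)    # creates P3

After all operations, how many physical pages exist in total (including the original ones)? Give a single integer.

Answer: 7

Derivation:
Op 1: fork(P0) -> P1. 4 ppages; refcounts: pp0:2 pp1:2 pp2:2 pp3:2
Op 2: write(P0, v0, 182). refcount(pp0)=2>1 -> COPY to pp4. 5 ppages; refcounts: pp0:1 pp1:2 pp2:2 pp3:2 pp4:1
Op 3: write(P1, v3, 136). refcount(pp3)=2>1 -> COPY to pp5. 6 ppages; refcounts: pp0:1 pp1:2 pp2:2 pp3:1 pp4:1 pp5:1
Op 4: write(P1, v3, 115). refcount(pp5)=1 -> write in place. 6 ppages; refcounts: pp0:1 pp1:2 pp2:2 pp3:1 pp4:1 pp5:1
Op 5: write(P1, v1, 150). refcount(pp1)=2>1 -> COPY to pp6. 7 ppages; refcounts: pp0:1 pp1:1 pp2:2 pp3:1 pp4:1 pp5:1 pp6:1
Op 6: fork(P1) -> P2. 7 ppages; refcounts: pp0:2 pp1:1 pp2:3 pp3:1 pp4:1 pp5:2 pp6:2
Op 7: fork(P2) -> P3. 7 ppages; refcounts: pp0:3 pp1:1 pp2:4 pp3:1 pp4:1 pp5:3 pp6:3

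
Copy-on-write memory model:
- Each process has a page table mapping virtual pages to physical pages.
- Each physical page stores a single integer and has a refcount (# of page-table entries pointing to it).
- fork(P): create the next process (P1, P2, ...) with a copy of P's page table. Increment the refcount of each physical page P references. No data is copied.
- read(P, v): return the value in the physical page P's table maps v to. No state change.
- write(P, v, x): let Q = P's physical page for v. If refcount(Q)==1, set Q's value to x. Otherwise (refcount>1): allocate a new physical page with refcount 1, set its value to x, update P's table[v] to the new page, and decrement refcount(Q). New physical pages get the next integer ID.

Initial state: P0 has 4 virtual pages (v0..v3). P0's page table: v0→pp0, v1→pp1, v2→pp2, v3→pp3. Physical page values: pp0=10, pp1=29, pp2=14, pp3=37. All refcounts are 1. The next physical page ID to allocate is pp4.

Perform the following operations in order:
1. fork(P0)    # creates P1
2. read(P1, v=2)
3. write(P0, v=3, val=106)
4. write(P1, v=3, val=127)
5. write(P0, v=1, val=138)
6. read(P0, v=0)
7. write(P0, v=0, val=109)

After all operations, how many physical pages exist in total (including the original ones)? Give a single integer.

Answer: 7

Derivation:
Op 1: fork(P0) -> P1. 4 ppages; refcounts: pp0:2 pp1:2 pp2:2 pp3:2
Op 2: read(P1, v2) -> 14. No state change.
Op 3: write(P0, v3, 106). refcount(pp3)=2>1 -> COPY to pp4. 5 ppages; refcounts: pp0:2 pp1:2 pp2:2 pp3:1 pp4:1
Op 4: write(P1, v3, 127). refcount(pp3)=1 -> write in place. 5 ppages; refcounts: pp0:2 pp1:2 pp2:2 pp3:1 pp4:1
Op 5: write(P0, v1, 138). refcount(pp1)=2>1 -> COPY to pp5. 6 ppages; refcounts: pp0:2 pp1:1 pp2:2 pp3:1 pp4:1 pp5:1
Op 6: read(P0, v0) -> 10. No state change.
Op 7: write(P0, v0, 109). refcount(pp0)=2>1 -> COPY to pp6. 7 ppages; refcounts: pp0:1 pp1:1 pp2:2 pp3:1 pp4:1 pp5:1 pp6:1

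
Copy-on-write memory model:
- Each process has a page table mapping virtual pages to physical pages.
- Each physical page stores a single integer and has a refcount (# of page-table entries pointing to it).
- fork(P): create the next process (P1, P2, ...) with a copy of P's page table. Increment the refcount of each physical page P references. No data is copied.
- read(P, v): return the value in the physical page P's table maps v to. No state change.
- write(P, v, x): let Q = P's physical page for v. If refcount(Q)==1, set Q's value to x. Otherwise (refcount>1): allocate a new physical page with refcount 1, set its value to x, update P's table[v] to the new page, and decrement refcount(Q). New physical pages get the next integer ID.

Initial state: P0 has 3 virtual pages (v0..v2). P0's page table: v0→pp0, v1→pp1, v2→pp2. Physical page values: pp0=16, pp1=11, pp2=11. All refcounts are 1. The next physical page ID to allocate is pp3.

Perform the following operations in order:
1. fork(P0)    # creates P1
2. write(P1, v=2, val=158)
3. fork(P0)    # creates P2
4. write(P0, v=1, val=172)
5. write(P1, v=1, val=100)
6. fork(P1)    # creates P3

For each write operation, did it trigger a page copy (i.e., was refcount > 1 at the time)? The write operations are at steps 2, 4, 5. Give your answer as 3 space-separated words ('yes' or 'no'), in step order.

Op 1: fork(P0) -> P1. 3 ppages; refcounts: pp0:2 pp1:2 pp2:2
Op 2: write(P1, v2, 158). refcount(pp2)=2>1 -> COPY to pp3. 4 ppages; refcounts: pp0:2 pp1:2 pp2:1 pp3:1
Op 3: fork(P0) -> P2. 4 ppages; refcounts: pp0:3 pp1:3 pp2:2 pp3:1
Op 4: write(P0, v1, 172). refcount(pp1)=3>1 -> COPY to pp4. 5 ppages; refcounts: pp0:3 pp1:2 pp2:2 pp3:1 pp4:1
Op 5: write(P1, v1, 100). refcount(pp1)=2>1 -> COPY to pp5. 6 ppages; refcounts: pp0:3 pp1:1 pp2:2 pp3:1 pp4:1 pp5:1
Op 6: fork(P1) -> P3. 6 ppages; refcounts: pp0:4 pp1:1 pp2:2 pp3:2 pp4:1 pp5:2

yes yes yes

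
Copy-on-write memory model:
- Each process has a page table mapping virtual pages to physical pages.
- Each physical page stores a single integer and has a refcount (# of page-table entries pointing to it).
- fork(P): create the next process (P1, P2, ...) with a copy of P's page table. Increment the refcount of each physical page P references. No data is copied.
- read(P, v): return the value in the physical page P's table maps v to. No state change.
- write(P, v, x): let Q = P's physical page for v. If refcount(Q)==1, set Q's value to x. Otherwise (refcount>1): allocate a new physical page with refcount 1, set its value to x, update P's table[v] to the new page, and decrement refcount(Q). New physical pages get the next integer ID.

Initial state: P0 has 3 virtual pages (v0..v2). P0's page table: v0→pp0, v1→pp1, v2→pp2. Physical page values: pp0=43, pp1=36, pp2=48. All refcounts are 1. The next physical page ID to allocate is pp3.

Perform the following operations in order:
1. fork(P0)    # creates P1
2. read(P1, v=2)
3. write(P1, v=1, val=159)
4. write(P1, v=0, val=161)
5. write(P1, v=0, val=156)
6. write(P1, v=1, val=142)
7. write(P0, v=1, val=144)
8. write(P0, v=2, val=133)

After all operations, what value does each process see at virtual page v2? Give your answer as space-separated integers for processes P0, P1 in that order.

Op 1: fork(P0) -> P1. 3 ppages; refcounts: pp0:2 pp1:2 pp2:2
Op 2: read(P1, v2) -> 48. No state change.
Op 3: write(P1, v1, 159). refcount(pp1)=2>1 -> COPY to pp3. 4 ppages; refcounts: pp0:2 pp1:1 pp2:2 pp3:1
Op 4: write(P1, v0, 161). refcount(pp0)=2>1 -> COPY to pp4. 5 ppages; refcounts: pp0:1 pp1:1 pp2:2 pp3:1 pp4:1
Op 5: write(P1, v0, 156). refcount(pp4)=1 -> write in place. 5 ppages; refcounts: pp0:1 pp1:1 pp2:2 pp3:1 pp4:1
Op 6: write(P1, v1, 142). refcount(pp3)=1 -> write in place. 5 ppages; refcounts: pp0:1 pp1:1 pp2:2 pp3:1 pp4:1
Op 7: write(P0, v1, 144). refcount(pp1)=1 -> write in place. 5 ppages; refcounts: pp0:1 pp1:1 pp2:2 pp3:1 pp4:1
Op 8: write(P0, v2, 133). refcount(pp2)=2>1 -> COPY to pp5. 6 ppages; refcounts: pp0:1 pp1:1 pp2:1 pp3:1 pp4:1 pp5:1
P0: v2 -> pp5 = 133
P1: v2 -> pp2 = 48

Answer: 133 48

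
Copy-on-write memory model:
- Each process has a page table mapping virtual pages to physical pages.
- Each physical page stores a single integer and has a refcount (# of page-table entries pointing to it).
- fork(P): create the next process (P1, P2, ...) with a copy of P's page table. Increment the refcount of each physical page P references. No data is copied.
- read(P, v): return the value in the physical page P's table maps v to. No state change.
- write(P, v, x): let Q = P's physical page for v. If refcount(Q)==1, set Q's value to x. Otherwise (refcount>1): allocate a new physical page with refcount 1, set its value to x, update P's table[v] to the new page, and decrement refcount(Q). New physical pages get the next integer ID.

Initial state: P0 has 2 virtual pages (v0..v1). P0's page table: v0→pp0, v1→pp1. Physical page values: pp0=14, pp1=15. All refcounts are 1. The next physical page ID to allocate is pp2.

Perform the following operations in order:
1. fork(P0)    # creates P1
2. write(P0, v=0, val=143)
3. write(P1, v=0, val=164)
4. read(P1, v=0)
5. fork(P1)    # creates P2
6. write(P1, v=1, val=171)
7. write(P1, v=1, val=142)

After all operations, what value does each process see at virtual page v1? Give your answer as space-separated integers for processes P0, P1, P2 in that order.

Answer: 15 142 15

Derivation:
Op 1: fork(P0) -> P1. 2 ppages; refcounts: pp0:2 pp1:2
Op 2: write(P0, v0, 143). refcount(pp0)=2>1 -> COPY to pp2. 3 ppages; refcounts: pp0:1 pp1:2 pp2:1
Op 3: write(P1, v0, 164). refcount(pp0)=1 -> write in place. 3 ppages; refcounts: pp0:1 pp1:2 pp2:1
Op 4: read(P1, v0) -> 164. No state change.
Op 5: fork(P1) -> P2. 3 ppages; refcounts: pp0:2 pp1:3 pp2:1
Op 6: write(P1, v1, 171). refcount(pp1)=3>1 -> COPY to pp3. 4 ppages; refcounts: pp0:2 pp1:2 pp2:1 pp3:1
Op 7: write(P1, v1, 142). refcount(pp3)=1 -> write in place. 4 ppages; refcounts: pp0:2 pp1:2 pp2:1 pp3:1
P0: v1 -> pp1 = 15
P1: v1 -> pp3 = 142
P2: v1 -> pp1 = 15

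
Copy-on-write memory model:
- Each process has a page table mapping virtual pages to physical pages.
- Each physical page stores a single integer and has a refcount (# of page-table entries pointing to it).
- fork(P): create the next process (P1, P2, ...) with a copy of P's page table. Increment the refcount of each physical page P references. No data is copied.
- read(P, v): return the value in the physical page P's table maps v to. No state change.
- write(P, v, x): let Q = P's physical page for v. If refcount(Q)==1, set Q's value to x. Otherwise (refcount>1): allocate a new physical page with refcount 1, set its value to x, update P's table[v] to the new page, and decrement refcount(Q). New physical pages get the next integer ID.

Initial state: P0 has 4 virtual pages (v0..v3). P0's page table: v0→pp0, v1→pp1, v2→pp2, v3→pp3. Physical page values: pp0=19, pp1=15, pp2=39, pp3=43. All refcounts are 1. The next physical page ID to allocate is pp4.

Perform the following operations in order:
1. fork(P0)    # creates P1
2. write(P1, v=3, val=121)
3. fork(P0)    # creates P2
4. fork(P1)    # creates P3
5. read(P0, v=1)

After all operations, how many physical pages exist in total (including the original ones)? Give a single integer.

Answer: 5

Derivation:
Op 1: fork(P0) -> P1. 4 ppages; refcounts: pp0:2 pp1:2 pp2:2 pp3:2
Op 2: write(P1, v3, 121). refcount(pp3)=2>1 -> COPY to pp4. 5 ppages; refcounts: pp0:2 pp1:2 pp2:2 pp3:1 pp4:1
Op 3: fork(P0) -> P2. 5 ppages; refcounts: pp0:3 pp1:3 pp2:3 pp3:2 pp4:1
Op 4: fork(P1) -> P3. 5 ppages; refcounts: pp0:4 pp1:4 pp2:4 pp3:2 pp4:2
Op 5: read(P0, v1) -> 15. No state change.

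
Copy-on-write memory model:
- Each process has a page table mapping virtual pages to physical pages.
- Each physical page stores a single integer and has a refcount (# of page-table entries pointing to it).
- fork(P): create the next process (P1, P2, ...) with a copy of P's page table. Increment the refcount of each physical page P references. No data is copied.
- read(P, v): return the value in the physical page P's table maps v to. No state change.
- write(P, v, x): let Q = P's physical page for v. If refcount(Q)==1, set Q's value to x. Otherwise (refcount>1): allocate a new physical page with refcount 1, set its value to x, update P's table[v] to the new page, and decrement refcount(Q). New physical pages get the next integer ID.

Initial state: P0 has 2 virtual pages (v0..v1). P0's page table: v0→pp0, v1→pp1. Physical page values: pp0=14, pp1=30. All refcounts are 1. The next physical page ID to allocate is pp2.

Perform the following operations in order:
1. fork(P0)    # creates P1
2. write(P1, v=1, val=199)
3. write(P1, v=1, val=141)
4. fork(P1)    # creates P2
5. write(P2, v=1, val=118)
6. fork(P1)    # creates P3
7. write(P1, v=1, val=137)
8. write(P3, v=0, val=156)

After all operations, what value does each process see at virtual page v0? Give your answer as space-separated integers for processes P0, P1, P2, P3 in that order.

Answer: 14 14 14 156

Derivation:
Op 1: fork(P0) -> P1. 2 ppages; refcounts: pp0:2 pp1:2
Op 2: write(P1, v1, 199). refcount(pp1)=2>1 -> COPY to pp2. 3 ppages; refcounts: pp0:2 pp1:1 pp2:1
Op 3: write(P1, v1, 141). refcount(pp2)=1 -> write in place. 3 ppages; refcounts: pp0:2 pp1:1 pp2:1
Op 4: fork(P1) -> P2. 3 ppages; refcounts: pp0:3 pp1:1 pp2:2
Op 5: write(P2, v1, 118). refcount(pp2)=2>1 -> COPY to pp3. 4 ppages; refcounts: pp0:3 pp1:1 pp2:1 pp3:1
Op 6: fork(P1) -> P3. 4 ppages; refcounts: pp0:4 pp1:1 pp2:2 pp3:1
Op 7: write(P1, v1, 137). refcount(pp2)=2>1 -> COPY to pp4. 5 ppages; refcounts: pp0:4 pp1:1 pp2:1 pp3:1 pp4:1
Op 8: write(P3, v0, 156). refcount(pp0)=4>1 -> COPY to pp5. 6 ppages; refcounts: pp0:3 pp1:1 pp2:1 pp3:1 pp4:1 pp5:1
P0: v0 -> pp0 = 14
P1: v0 -> pp0 = 14
P2: v0 -> pp0 = 14
P3: v0 -> pp5 = 156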